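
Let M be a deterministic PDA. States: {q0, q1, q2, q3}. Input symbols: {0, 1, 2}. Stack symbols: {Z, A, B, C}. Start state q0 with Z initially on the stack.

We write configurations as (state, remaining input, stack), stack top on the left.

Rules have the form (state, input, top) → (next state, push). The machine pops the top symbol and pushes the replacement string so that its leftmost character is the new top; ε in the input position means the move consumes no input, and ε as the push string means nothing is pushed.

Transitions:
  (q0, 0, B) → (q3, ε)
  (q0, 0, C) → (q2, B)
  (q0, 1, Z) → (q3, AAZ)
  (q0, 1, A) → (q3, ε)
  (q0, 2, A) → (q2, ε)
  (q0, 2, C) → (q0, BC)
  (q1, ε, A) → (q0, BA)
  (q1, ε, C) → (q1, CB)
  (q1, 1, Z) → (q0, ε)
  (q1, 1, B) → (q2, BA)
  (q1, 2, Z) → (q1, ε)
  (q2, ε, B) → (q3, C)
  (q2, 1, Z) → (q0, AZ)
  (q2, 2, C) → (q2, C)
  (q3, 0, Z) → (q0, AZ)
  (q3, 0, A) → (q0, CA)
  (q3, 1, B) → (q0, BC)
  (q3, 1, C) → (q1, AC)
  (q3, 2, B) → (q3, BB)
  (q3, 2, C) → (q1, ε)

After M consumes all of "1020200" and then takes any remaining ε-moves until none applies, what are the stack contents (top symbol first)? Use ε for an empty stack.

(q0, 1020200, Z) ⊢ (q3, 020200, AAZ) ⊢ (q0, 20200, CAAZ) ⊢ (q0, 0200, BCAAZ) ⊢ (q3, 200, CAAZ) ⊢ (q1, 00, AAZ) ⊢ (q0, 00, BAAZ) ⊢ (q3, 0, AAZ) ⊢ (q0, ε, CAAZ)
All input consumed in state q0 with stack CAAZ.

CAAZ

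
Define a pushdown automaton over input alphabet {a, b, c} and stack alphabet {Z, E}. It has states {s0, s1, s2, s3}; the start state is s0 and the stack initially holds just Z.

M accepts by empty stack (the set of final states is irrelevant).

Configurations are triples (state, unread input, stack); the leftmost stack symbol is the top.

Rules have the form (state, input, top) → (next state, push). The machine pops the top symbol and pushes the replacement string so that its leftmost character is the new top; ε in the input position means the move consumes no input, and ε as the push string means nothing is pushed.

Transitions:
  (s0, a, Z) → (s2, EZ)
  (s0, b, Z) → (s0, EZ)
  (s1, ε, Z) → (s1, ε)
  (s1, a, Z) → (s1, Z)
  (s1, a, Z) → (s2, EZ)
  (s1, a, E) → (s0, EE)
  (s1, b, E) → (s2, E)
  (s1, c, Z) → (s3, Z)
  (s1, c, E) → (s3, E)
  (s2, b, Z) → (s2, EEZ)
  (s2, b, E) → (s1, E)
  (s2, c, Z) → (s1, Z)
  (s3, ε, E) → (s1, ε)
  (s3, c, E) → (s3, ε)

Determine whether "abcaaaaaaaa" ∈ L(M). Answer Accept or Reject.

Accept

One accepting computation: (s0, abcaaaaaaaa, Z) ⊢ (s2, bcaaaaaaaa, EZ) ⊢ (s1, caaaaaaaa, EZ) ⊢ (s3, aaaaaaaa, EZ) ⊢ (s1, aaaaaaaa, Z) ⊢ (s1, aaaaaaa, Z) ⊢ (s1, aaaaaa, Z) ⊢ (s1, aaaaa, Z) ⊢ (s1, aaaa, Z) ⊢ (s1, aaa, Z) ⊢ (s1, aa, Z) ⊢ (s1, a, Z) ⊢ (s1, ε, Z) ⊢ (s1, ε, ε)
All input consumed and the stack is empty.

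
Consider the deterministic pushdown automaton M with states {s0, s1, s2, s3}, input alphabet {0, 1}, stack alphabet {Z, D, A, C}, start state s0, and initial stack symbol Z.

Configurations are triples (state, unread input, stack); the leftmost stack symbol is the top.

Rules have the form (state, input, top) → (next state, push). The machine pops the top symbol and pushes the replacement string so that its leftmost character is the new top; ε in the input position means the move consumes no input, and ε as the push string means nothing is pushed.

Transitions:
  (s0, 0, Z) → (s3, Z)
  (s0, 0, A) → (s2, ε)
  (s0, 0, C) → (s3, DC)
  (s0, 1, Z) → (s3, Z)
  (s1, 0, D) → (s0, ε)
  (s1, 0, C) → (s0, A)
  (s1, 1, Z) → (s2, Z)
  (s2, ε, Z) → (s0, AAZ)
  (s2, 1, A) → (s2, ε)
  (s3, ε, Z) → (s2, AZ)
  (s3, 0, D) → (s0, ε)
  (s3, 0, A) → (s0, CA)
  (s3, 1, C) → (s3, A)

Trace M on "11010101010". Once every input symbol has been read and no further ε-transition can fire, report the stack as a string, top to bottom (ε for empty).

(s0, 11010101010, Z)
  read 1, top Z: go to s3, push Z → (s3, 1010101010, Z)
  ε-move, top Z: go to s2, push AZ → (s2, 1010101010, AZ)
  read 1, top A: go to s2, push ε → (s2, 010101010, Z)
  ε-move, top Z: go to s0, push AAZ → (s0, 010101010, AAZ)
  read 0, top A: go to s2, push ε → (s2, 10101010, AZ)
  read 1, top A: go to s2, push ε → (s2, 0101010, Z)
  ε-move, top Z: go to s0, push AAZ → (s0, 0101010, AAZ)
  read 0, top A: go to s2, push ε → (s2, 101010, AZ)
  read 1, top A: go to s2, push ε → (s2, 01010, Z)
  ε-move, top Z: go to s0, push AAZ → (s0, 01010, AAZ)
  read 0, top A: go to s2, push ε → (s2, 1010, AZ)
  read 1, top A: go to s2, push ε → (s2, 010, Z)
  ε-move, top Z: go to s0, push AAZ → (s0, 010, AAZ)
  read 0, top A: go to s2, push ε → (s2, 10, AZ)
  read 1, top A: go to s2, push ε → (s2, 0, Z)
  ε-move, top Z: go to s0, push AAZ → (s0, 0, AAZ)
  read 0, top A: go to s2, push ε → (s2, ε, AZ)
All input consumed in state s2 with stack AZ.

AZ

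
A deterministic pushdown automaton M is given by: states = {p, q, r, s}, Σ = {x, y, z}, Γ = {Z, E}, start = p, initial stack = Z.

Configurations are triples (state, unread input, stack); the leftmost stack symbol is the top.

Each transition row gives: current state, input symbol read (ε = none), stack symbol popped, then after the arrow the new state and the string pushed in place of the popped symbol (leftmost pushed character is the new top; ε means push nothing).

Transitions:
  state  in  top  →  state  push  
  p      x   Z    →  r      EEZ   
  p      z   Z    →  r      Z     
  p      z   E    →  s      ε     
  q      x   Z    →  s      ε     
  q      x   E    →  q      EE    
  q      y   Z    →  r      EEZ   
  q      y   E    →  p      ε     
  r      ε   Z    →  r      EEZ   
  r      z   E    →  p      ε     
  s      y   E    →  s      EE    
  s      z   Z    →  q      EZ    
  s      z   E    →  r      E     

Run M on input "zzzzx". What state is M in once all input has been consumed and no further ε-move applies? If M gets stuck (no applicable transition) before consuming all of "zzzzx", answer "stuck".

q

(p, zzzzx, Z)
  read z, top Z: go to r, push Z → (r, zzzx, Z)
  ε-move, top Z: go to r, push EEZ → (r, zzzx, EEZ)
  read z, top E: go to p, push ε → (p, zzx, EZ)
  read z, top E: go to s, push ε → (s, zx, Z)
  read z, top Z: go to q, push EZ → (q, x, EZ)
  read x, top E: go to q, push EE → (q, ε, EEZ)
All input consumed; M is in state q.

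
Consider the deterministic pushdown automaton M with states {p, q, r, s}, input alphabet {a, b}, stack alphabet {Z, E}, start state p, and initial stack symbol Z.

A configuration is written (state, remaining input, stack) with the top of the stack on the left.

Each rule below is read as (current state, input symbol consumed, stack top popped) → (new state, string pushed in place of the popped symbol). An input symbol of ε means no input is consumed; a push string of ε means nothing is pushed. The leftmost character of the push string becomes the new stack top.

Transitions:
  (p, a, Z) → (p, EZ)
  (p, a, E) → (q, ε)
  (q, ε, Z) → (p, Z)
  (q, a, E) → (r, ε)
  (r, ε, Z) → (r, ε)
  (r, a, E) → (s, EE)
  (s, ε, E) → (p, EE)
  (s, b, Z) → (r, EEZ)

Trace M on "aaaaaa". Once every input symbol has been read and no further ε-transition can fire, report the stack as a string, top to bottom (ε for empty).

(p, aaaaaa, Z)
  read a, top Z: go to p, push EZ → (p, aaaaa, EZ)
  read a, top E: go to q, push ε → (q, aaaa, Z)
  ε-move, top Z: go to p, push Z → (p, aaaa, Z)
  read a, top Z: go to p, push EZ → (p, aaa, EZ)
  read a, top E: go to q, push ε → (q, aa, Z)
  ε-move, top Z: go to p, push Z → (p, aa, Z)
  read a, top Z: go to p, push EZ → (p, a, EZ)
  read a, top E: go to q, push ε → (q, ε, Z)
  ε-move, top Z: go to p, push Z → (p, ε, Z)
All input consumed in state p with stack Z.

Z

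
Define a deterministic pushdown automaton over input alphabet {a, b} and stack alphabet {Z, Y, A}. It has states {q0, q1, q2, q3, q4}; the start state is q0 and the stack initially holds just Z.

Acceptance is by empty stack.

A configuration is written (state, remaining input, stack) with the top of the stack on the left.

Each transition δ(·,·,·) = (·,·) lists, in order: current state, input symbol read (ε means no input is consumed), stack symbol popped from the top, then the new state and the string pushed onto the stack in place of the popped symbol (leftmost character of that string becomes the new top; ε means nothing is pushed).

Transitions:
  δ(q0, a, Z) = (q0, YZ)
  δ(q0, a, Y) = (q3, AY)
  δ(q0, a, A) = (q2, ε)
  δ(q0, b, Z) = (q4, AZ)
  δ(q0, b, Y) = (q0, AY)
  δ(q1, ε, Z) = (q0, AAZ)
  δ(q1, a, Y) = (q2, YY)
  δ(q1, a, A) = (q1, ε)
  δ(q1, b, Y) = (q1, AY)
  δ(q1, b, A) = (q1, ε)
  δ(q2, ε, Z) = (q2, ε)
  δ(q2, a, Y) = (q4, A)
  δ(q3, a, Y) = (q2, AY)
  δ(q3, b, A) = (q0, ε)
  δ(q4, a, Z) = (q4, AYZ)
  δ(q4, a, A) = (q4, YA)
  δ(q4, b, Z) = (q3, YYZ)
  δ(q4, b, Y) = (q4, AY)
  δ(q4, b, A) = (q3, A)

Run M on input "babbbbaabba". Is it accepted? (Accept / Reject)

(q0, babbbbaabba, Z) ⊢ (q4, abbbbaabba, AZ) ⊢ (q4, bbbbaabba, YAZ) ⊢ (q4, bbbaabba, AYAZ) ⊢ (q3, bbaabba, AYAZ) ⊢ (q0, baabba, YAZ) ⊢ (q0, aabba, AYAZ) ⊢ (q2, abba, YAZ) ⊢ (q4, bba, AAZ) ⊢ (q3, ba, AAZ) ⊢ (q0, a, AZ) ⊢ (q2, ε, Z) ⊢ (q2, ε, ε)
All input consumed and the stack is empty.

Accept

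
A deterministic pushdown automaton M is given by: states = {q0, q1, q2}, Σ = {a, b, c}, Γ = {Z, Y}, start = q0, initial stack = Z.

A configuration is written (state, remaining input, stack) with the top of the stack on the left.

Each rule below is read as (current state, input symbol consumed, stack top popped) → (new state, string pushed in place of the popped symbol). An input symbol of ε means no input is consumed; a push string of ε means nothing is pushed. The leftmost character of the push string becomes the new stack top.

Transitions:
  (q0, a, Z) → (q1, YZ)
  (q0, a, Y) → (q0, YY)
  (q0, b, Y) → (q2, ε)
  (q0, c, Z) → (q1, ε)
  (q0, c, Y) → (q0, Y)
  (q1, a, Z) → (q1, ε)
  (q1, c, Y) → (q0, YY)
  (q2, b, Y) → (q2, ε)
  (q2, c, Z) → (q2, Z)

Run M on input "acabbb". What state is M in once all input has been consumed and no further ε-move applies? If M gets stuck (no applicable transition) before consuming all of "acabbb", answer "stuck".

(q0, acabbb, Z)
  read a, top Z: go to q1, push YZ → (q1, cabbb, YZ)
  read c, top Y: go to q0, push YY → (q0, abbb, YYZ)
  read a, top Y: go to q0, push YY → (q0, bbb, YYYZ)
  read b, top Y: go to q2, push ε → (q2, bb, YYZ)
  read b, top Y: go to q2, push ε → (q2, b, YZ)
  read b, top Y: go to q2, push ε → (q2, ε, Z)
All input consumed; M is in state q2.

q2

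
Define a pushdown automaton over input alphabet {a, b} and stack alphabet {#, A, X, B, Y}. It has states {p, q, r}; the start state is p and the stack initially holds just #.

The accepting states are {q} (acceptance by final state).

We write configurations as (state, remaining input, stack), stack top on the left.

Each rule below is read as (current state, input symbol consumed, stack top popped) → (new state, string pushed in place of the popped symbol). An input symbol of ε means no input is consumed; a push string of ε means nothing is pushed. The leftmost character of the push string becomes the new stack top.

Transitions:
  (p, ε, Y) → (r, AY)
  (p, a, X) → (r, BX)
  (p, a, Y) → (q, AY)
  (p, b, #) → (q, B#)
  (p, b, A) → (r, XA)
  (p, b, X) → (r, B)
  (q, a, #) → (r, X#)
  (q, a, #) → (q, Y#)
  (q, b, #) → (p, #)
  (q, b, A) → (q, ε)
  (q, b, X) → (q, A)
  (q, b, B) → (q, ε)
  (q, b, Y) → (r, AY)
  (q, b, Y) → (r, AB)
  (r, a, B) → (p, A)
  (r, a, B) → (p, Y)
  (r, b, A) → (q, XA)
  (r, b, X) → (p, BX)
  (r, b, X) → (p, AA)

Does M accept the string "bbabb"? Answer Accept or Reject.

One accepting computation: (p, bbabb, #) ⊢ (q, babb, B#) ⊢ (q, abb, #) ⊢ (q, bb, Y#) ⊢ (r, b, AY#) ⊢ (q, ε, XAY#)
All input consumed and state q ∈ F.

Accept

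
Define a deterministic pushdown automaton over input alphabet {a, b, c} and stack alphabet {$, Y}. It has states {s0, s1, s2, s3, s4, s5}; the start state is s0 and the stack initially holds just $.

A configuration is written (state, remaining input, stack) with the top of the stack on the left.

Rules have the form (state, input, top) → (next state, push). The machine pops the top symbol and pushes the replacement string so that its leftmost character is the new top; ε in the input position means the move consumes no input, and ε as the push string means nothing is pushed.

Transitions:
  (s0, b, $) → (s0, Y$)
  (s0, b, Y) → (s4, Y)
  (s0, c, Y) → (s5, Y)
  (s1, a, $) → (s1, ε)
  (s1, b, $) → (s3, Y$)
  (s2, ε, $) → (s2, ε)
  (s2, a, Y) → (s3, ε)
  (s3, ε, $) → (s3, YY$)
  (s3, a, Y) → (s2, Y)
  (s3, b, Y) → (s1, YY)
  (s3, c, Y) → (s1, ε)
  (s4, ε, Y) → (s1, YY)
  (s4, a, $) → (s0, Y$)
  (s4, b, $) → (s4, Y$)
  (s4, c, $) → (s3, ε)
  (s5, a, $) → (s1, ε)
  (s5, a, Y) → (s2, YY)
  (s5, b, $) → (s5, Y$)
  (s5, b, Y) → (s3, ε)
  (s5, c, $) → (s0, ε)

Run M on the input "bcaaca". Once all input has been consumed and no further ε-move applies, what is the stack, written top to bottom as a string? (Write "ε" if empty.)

(s0, bcaaca, $)
  read b, top $: go to s0, push Y$ → (s0, caaca, Y$)
  read c, top Y: go to s5, push Y → (s5, aaca, Y$)
  read a, top Y: go to s2, push YY → (s2, aca, YY$)
  read a, top Y: go to s3, push ε → (s3, ca, Y$)
  read c, top Y: go to s1, push ε → (s1, a, $)
  read a, top $: go to s1, push ε → (s1, ε, ε)
All input consumed in state s1 with stack ε.

ε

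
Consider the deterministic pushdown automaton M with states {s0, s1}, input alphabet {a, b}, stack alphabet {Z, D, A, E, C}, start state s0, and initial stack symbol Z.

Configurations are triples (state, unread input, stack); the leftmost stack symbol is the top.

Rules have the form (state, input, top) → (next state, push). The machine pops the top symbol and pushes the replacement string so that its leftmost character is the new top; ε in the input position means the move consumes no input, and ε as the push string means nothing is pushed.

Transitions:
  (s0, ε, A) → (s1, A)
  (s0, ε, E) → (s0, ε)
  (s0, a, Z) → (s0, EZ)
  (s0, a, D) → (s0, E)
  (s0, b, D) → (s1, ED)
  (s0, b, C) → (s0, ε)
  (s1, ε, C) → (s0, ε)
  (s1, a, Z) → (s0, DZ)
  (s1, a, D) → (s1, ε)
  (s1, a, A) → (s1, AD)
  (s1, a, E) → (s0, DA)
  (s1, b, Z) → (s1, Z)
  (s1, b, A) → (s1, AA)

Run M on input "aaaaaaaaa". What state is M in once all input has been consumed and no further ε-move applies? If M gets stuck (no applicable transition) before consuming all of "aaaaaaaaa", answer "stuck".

s0

(s0, aaaaaaaaa, Z) ⊢ (s0, aaaaaaaa, EZ) ⊢ (s0, aaaaaaaa, Z) ⊢ (s0, aaaaaaa, EZ) ⊢ (s0, aaaaaaa, Z) ⊢ (s0, aaaaaa, EZ) ⊢ (s0, aaaaaa, Z) ⊢ (s0, aaaaa, EZ) ⊢ (s0, aaaaa, Z) ⊢ (s0, aaaa, EZ) ⊢ (s0, aaaa, Z) ⊢ (s0, aaa, EZ) ⊢ (s0, aaa, Z) ⊢ (s0, aa, EZ) ⊢ (s0, aa, Z) ⊢ (s0, a, EZ) ⊢ (s0, a, Z) ⊢ (s0, ε, EZ) ⊢ (s0, ε, Z)
All input consumed; M is in state s0.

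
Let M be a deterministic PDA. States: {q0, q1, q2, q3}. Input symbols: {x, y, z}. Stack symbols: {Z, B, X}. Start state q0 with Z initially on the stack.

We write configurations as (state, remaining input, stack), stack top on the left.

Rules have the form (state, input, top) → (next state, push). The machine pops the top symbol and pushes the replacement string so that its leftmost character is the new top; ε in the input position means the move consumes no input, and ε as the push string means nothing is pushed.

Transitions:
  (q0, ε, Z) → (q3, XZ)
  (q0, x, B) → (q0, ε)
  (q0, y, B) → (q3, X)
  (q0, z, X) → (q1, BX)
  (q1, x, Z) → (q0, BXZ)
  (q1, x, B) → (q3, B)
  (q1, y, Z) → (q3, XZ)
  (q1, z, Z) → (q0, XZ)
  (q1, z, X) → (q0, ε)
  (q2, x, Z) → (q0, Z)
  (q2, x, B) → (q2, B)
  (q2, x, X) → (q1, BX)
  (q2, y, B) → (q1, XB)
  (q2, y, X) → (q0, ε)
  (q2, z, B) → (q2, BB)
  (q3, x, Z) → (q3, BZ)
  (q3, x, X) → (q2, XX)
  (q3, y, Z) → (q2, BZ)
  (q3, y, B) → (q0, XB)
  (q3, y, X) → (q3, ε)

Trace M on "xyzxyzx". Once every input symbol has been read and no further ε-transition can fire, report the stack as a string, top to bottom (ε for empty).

BXBXZ

(q0, xyzxyzx, Z)
  ε-move, top Z: go to q3, push XZ → (q3, xyzxyzx, XZ)
  read x, top X: go to q2, push XX → (q2, yzxyzx, XXZ)
  read y, top X: go to q0, push ε → (q0, zxyzx, XZ)
  read z, top X: go to q1, push BX → (q1, xyzx, BXZ)
  read x, top B: go to q3, push B → (q3, yzx, BXZ)
  read y, top B: go to q0, push XB → (q0, zx, XBXZ)
  read z, top X: go to q1, push BX → (q1, x, BXBXZ)
  read x, top B: go to q3, push B → (q3, ε, BXBXZ)
All input consumed in state q3 with stack BXBXZ.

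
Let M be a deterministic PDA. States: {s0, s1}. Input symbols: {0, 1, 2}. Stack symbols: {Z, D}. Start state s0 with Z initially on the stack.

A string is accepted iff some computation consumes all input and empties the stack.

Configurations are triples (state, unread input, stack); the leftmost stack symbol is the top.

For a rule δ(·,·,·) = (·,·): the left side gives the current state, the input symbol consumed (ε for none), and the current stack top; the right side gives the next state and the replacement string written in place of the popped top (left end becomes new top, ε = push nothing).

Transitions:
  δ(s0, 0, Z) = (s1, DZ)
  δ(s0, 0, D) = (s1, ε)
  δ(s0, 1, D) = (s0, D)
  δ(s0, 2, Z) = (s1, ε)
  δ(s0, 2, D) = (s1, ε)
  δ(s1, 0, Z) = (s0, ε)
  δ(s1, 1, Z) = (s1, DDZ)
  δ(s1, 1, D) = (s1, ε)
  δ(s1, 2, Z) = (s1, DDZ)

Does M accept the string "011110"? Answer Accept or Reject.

Accept

(s0, 011110, Z)
  read 0, top Z: go to s1, push DZ → (s1, 11110, DZ)
  read 1, top D: go to s1, push ε → (s1, 1110, Z)
  read 1, top Z: go to s1, push DDZ → (s1, 110, DDZ)
  read 1, top D: go to s1, push ε → (s1, 10, DZ)
  read 1, top D: go to s1, push ε → (s1, 0, Z)
  read 0, top Z: go to s0, push ε → (s0, ε, ε)
All input consumed and the stack is empty.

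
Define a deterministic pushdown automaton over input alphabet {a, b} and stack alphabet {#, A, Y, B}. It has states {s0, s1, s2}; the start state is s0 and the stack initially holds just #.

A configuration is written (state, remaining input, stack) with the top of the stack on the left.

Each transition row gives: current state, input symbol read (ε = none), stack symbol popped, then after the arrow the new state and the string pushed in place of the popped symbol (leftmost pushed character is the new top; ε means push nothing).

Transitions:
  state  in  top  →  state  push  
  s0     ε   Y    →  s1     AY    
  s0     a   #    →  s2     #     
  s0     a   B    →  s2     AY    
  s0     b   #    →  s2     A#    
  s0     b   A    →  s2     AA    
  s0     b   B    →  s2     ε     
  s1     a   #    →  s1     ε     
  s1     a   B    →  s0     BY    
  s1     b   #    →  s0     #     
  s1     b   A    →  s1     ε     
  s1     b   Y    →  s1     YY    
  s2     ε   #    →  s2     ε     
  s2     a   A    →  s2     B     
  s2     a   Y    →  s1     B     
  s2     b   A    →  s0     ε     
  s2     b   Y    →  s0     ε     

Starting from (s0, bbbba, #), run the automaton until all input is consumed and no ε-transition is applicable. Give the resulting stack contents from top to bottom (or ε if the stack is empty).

ε

(s0, bbbba, #) ⊢ (s2, bbba, A#) ⊢ (s0, bba, #) ⊢ (s2, ba, A#) ⊢ (s0, a, #) ⊢ (s2, ε, #) ⊢ (s2, ε, ε)
All input consumed in state s2 with stack ε.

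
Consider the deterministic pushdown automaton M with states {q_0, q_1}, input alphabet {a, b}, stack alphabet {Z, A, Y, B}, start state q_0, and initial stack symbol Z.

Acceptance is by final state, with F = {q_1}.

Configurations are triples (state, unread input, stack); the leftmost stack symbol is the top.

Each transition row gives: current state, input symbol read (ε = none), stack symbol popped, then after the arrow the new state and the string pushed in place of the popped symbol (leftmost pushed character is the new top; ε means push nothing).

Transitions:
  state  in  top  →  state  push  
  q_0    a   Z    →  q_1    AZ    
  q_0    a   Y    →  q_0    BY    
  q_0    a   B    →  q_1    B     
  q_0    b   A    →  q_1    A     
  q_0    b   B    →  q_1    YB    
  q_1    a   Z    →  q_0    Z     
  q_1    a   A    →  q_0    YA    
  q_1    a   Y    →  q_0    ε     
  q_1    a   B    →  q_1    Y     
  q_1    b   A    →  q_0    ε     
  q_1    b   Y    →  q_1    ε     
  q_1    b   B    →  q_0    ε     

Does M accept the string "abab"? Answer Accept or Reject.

(q_0, abab, Z)
  read a, top Z: go to q_1, push AZ → (q_1, bab, AZ)
  read b, top A: go to q_0, push ε → (q_0, ab, Z)
  read a, top Z: go to q_1, push AZ → (q_1, b, AZ)
  read b, top A: go to q_0, push ε → (q_0, ε, Z)
All input consumed; state q_0 ∉ F and no further ε-move applies.

Reject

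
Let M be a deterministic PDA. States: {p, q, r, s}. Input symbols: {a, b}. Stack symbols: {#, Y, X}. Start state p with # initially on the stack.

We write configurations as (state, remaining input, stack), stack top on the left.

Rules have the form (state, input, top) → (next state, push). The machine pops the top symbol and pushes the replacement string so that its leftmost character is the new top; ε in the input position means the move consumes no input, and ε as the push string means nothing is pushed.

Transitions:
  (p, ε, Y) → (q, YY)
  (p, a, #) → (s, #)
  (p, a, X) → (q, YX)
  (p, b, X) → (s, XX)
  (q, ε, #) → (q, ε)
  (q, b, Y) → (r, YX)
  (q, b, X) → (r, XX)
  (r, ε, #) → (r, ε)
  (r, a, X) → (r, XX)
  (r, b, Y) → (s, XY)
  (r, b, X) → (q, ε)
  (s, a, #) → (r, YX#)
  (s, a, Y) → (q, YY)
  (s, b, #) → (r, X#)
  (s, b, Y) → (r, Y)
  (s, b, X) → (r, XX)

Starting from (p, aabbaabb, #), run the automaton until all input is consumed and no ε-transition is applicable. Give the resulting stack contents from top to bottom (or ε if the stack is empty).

XXXXYX#

(p, aabbaabb, #)
  read a, top #: go to s, push # → (s, abbaabb, #)
  read a, top #: go to r, push YX# → (r, bbaabb, YX#)
  read b, top Y: go to s, push XY → (s, baabb, XYX#)
  read b, top X: go to r, push XX → (r, aabb, XXYX#)
  read a, top X: go to r, push XX → (r, abb, XXXYX#)
  read a, top X: go to r, push XX → (r, bb, XXXXYX#)
  read b, top X: go to q, push ε → (q, b, XXXYX#)
  read b, top X: go to r, push XX → (r, ε, XXXXYX#)
All input consumed in state r with stack XXXXYX#.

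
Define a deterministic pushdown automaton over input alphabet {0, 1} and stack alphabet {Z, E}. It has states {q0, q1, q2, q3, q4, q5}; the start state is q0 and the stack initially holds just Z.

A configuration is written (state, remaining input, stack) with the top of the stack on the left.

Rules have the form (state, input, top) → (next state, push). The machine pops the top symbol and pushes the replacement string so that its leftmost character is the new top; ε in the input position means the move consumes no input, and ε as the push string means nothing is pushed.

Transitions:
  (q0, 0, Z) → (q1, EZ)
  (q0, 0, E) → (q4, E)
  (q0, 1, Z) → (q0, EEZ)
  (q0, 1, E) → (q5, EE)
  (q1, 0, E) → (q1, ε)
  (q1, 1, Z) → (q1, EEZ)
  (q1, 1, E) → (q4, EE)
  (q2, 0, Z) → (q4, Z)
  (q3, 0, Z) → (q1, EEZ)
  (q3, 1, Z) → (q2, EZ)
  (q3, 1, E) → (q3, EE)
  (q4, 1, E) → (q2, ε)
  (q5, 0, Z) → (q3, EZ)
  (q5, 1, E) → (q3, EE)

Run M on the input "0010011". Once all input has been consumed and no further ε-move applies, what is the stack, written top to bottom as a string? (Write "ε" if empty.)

(q0, 0010011, Z) ⊢ (q1, 010011, EZ) ⊢ (q1, 10011, Z) ⊢ (q1, 0011, EEZ) ⊢ (q1, 011, EZ) ⊢ (q1, 11, Z) ⊢ (q1, 1, EEZ) ⊢ (q4, ε, EEEZ)
All input consumed in state q4 with stack EEEZ.

EEEZ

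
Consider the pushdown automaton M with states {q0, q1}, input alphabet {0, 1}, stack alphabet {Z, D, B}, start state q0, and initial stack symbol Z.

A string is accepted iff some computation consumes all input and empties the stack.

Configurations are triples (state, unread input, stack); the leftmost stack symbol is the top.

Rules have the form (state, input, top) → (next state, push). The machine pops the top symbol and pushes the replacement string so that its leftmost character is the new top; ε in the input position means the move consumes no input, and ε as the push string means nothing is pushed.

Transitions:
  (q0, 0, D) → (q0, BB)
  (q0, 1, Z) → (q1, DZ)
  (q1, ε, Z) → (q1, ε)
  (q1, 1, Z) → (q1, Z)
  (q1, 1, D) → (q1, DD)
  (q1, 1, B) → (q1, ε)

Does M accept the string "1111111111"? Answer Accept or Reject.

Reject

No computation consumes all input and empties the stack.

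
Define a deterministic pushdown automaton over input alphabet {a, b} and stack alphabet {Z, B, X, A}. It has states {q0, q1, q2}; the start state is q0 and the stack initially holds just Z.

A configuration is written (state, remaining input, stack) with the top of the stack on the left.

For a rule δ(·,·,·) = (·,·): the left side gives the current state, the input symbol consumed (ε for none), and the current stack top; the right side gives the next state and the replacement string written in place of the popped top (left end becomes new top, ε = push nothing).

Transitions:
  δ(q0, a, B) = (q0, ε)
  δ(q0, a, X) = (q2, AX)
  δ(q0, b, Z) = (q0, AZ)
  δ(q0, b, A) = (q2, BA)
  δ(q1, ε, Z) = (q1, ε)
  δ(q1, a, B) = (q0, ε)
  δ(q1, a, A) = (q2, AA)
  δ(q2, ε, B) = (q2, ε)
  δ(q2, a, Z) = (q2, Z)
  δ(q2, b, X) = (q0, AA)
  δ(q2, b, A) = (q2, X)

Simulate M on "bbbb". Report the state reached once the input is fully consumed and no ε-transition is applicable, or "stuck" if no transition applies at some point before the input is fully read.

(q0, bbbb, Z)
  read b, top Z: go to q0, push AZ → (q0, bbb, AZ)
  read b, top A: go to q2, push BA → (q2, bb, BAZ)
  ε-move, top B: go to q2, push ε → (q2, bb, AZ)
  read b, top A: go to q2, push X → (q2, b, XZ)
  read b, top X: go to q0, push AA → (q0, ε, AAZ)
All input consumed; M is in state q0.

q0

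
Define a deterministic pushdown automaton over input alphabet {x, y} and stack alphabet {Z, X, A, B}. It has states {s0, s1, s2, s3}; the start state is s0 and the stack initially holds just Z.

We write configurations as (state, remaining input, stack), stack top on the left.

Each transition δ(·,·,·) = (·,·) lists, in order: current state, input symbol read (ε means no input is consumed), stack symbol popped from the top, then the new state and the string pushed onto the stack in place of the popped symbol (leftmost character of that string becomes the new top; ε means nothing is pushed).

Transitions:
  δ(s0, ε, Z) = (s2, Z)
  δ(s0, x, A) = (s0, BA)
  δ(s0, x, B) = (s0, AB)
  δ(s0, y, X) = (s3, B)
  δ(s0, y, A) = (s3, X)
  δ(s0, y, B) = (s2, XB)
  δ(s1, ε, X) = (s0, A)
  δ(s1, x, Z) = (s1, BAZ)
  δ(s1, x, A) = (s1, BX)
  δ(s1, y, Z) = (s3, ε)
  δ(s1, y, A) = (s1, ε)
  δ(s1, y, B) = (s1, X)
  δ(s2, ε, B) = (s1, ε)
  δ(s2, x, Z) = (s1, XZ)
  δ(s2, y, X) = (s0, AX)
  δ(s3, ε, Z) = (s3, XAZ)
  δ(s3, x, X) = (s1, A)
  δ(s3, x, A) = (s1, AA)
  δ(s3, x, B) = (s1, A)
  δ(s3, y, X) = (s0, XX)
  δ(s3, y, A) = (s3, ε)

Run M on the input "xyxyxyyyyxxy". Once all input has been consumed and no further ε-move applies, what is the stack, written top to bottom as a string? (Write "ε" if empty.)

AXXAZ

(s0, xyxyxyyyyxxy, Z)
  ε-move, top Z: go to s2, push Z → (s2, xyxyxyyyyxxy, Z)
  read x, top Z: go to s1, push XZ → (s1, yxyxyyyyxxy, XZ)
  ε-move, top X: go to s0, push A → (s0, yxyxyyyyxxy, AZ)
  read y, top A: go to s3, push X → (s3, xyxyyyyxxy, XZ)
  read x, top X: go to s1, push A → (s1, yxyyyyxxy, AZ)
  read y, top A: go to s1, push ε → (s1, xyyyyxxy, Z)
  read x, top Z: go to s1, push BAZ → (s1, yyyyxxy, BAZ)
  read y, top B: go to s1, push X → (s1, yyyxxy, XAZ)
  ε-move, top X: go to s0, push A → (s0, yyyxxy, AAZ)
  read y, top A: go to s3, push X → (s3, yyxxy, XAZ)
  read y, top X: go to s0, push XX → (s0, yxxy, XXAZ)
  read y, top X: go to s3, push B → (s3, xxy, BXAZ)
  read x, top B: go to s1, push A → (s1, xy, AXAZ)
  read x, top A: go to s1, push BX → (s1, y, BXXAZ)
  read y, top B: go to s1, push X → (s1, ε, XXXAZ)
  ε-move, top X: go to s0, push A → (s0, ε, AXXAZ)
All input consumed in state s0 with stack AXXAZ.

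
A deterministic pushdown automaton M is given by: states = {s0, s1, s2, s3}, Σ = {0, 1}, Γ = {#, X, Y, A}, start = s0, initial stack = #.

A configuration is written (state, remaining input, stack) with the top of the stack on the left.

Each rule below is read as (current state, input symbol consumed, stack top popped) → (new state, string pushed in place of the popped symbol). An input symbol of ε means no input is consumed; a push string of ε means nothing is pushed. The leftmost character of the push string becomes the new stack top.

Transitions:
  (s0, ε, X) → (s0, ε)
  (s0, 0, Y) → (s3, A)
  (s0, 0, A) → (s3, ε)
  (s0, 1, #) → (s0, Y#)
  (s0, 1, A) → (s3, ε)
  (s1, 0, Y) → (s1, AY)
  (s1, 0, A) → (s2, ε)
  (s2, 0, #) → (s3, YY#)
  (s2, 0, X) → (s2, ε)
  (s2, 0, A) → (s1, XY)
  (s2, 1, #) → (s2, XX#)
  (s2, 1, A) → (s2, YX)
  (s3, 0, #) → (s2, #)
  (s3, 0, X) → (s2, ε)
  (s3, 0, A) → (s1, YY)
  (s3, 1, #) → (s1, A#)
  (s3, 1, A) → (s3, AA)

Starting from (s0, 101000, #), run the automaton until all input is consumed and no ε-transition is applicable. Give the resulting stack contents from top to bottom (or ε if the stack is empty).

(s0, 101000, #)
  read 1, top #: go to s0, push Y# → (s0, 01000, Y#)
  read 0, top Y: go to s3, push A → (s3, 1000, A#)
  read 1, top A: go to s3, push AA → (s3, 000, AA#)
  read 0, top A: go to s1, push YY → (s1, 00, YYA#)
  read 0, top Y: go to s1, push AY → (s1, 0, AYYA#)
  read 0, top A: go to s2, push ε → (s2, ε, YYA#)
All input consumed in state s2 with stack YYA#.

YYA#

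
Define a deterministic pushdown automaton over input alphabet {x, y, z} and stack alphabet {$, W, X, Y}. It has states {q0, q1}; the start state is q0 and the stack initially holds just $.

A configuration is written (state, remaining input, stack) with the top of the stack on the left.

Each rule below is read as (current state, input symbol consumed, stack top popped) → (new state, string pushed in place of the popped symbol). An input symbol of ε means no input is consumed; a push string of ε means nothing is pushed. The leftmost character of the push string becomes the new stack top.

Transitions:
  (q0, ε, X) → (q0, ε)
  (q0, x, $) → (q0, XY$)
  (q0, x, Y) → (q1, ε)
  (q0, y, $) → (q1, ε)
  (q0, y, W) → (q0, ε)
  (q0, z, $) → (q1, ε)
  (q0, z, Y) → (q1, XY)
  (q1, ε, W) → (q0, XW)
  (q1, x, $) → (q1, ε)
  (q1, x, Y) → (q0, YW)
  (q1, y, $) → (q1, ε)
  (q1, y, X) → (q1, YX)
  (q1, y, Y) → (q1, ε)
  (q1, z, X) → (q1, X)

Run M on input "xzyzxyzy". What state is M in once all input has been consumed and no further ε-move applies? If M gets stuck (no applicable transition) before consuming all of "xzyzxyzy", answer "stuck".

(q0, xzyzxyzy, $)
  read x, top $: go to q0, push XY$ → (q0, zyzxyzy, XY$)
  ε-move, top X: go to q0, push ε → (q0, zyzxyzy, Y$)
  read z, top Y: go to q1, push XY → (q1, yzxyzy, XY$)
  read y, top X: go to q1, push YX → (q1, zxyzy, YXY$)
No transition for (q1, z, top Y); M blocks with input zxyzy remaining.

stuck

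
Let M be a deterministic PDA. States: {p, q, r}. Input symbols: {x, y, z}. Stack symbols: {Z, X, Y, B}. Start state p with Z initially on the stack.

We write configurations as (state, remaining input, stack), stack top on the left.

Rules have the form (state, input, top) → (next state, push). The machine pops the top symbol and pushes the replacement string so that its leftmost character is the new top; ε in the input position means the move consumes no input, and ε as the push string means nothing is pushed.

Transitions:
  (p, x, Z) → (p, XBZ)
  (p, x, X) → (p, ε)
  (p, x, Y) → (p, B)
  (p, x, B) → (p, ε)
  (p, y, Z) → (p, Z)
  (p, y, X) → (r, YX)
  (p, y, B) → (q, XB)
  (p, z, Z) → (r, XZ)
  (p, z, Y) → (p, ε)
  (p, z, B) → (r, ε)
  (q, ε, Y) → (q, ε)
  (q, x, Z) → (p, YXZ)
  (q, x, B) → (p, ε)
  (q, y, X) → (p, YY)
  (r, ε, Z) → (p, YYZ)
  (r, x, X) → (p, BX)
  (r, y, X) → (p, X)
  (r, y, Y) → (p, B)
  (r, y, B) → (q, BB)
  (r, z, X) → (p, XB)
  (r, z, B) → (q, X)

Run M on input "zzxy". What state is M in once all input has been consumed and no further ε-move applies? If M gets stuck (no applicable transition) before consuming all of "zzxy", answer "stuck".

(p, zzxy, Z) ⊢ (r, zxy, XZ) ⊢ (p, xy, XBZ) ⊢ (p, y, BZ) ⊢ (q, ε, XBZ)
All input consumed; M is in state q.

q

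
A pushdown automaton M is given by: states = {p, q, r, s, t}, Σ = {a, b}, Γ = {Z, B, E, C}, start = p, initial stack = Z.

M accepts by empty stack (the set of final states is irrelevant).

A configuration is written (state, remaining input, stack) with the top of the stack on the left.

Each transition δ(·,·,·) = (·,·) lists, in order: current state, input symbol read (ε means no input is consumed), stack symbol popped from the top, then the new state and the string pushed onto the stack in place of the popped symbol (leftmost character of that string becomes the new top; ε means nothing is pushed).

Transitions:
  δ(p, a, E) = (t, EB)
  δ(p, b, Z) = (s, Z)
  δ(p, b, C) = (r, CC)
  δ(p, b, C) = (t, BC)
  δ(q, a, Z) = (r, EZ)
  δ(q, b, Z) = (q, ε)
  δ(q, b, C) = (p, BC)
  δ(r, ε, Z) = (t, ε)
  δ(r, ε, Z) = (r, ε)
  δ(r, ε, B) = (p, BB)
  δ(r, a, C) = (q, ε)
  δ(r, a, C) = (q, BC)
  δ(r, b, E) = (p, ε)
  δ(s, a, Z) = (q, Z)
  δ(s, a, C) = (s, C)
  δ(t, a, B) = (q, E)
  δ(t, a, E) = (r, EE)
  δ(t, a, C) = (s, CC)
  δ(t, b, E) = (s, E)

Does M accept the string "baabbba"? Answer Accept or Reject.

No computation consumes all input and empties the stack.

Reject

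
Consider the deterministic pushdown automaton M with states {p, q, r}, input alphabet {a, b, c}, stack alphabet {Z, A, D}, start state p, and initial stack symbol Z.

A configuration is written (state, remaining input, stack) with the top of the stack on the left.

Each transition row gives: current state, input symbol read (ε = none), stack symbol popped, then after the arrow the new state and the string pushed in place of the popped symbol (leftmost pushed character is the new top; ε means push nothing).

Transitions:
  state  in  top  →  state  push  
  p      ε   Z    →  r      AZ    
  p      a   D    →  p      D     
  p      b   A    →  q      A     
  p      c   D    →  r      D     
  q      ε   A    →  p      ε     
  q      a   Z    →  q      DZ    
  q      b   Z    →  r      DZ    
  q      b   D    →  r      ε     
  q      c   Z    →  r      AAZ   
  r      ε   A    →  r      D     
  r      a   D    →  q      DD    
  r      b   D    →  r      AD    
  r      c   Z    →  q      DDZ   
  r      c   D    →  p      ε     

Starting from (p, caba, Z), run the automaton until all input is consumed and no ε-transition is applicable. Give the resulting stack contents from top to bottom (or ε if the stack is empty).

(p, caba, Z) ⊢ (r, caba, AZ) ⊢ (r, caba, DZ) ⊢ (p, aba, Z) ⊢ (r, aba, AZ) ⊢ (r, aba, DZ) ⊢ (q, ba, DDZ) ⊢ (r, a, DZ) ⊢ (q, ε, DDZ)
All input consumed in state q with stack DDZ.

DDZ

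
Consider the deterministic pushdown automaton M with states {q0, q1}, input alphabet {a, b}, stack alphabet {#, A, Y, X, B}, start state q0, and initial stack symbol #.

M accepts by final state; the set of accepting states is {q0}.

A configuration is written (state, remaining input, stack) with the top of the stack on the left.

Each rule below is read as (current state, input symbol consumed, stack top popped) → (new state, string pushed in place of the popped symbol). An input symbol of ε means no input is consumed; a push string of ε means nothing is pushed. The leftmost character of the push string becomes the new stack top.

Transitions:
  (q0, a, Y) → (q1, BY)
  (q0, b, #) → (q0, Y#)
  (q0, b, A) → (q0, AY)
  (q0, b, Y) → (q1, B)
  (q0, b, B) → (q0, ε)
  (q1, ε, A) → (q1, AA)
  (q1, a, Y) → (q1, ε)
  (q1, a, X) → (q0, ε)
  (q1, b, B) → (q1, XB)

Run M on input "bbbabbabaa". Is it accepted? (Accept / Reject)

Reject

(q0, bbbabbabaa, #)
  read b, top #: go to q0, push Y# → (q0, bbabbabaa, Y#)
  read b, top Y: go to q1, push B → (q1, babbabaa, B#)
  read b, top B: go to q1, push XB → (q1, abbabaa, XB#)
  read a, top X: go to q0, push ε → (q0, bbabaa, B#)
  read b, top B: go to q0, push ε → (q0, babaa, #)
  read b, top #: go to q0, push Y# → (q0, abaa, Y#)
  read a, top Y: go to q1, push BY → (q1, baa, BY#)
  read b, top B: go to q1, push XB → (q1, aa, XBY#)
  read a, top X: go to q0, push ε → (q0, a, BY#)
No transition applies at (q0, a, BY#); input not fully consumed.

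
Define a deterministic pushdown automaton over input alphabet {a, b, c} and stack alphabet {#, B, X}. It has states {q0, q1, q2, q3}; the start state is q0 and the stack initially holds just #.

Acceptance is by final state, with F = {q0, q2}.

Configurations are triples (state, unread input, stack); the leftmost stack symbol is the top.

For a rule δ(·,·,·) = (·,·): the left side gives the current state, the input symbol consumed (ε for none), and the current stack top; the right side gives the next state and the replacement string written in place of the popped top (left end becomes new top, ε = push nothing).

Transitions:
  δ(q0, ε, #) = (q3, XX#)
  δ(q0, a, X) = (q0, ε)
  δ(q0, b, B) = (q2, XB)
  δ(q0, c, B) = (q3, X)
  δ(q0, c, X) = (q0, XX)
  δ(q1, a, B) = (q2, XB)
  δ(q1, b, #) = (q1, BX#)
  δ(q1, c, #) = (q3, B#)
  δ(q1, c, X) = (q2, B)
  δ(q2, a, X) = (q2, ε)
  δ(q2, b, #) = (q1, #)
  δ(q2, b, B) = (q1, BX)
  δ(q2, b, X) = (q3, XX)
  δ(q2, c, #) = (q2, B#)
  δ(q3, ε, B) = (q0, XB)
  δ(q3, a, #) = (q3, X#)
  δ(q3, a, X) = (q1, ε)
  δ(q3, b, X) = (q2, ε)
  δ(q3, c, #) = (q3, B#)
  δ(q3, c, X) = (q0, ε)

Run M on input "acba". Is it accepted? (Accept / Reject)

(q0, acba, #)
  ε-move, top #: go to q3, push XX# → (q3, acba, XX#)
  read a, top X: go to q1, push ε → (q1, cba, X#)
  read c, top X: go to q2, push B → (q2, ba, B#)
  read b, top B: go to q1, push BX → (q1, a, BX#)
  read a, top B: go to q2, push XB → (q2, ε, XBX#)
All input consumed; state q2 ∈ F.

Accept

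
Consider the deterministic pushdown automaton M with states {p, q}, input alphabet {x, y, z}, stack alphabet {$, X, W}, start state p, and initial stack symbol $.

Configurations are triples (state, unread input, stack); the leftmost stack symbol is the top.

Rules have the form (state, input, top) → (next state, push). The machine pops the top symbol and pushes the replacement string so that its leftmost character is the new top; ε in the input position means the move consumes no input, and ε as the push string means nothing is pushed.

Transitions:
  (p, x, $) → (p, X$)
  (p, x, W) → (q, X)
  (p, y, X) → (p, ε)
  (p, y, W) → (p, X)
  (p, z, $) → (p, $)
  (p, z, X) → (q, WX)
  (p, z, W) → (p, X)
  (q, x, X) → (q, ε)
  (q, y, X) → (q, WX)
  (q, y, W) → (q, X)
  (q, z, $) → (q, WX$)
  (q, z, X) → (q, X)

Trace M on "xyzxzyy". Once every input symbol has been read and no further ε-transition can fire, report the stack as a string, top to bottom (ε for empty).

WXX$

(p, xyzxzyy, $)
  read x, top $: go to p, push X$ → (p, yzxzyy, X$)
  read y, top X: go to p, push ε → (p, zxzyy, $)
  read z, top $: go to p, push $ → (p, xzyy, $)
  read x, top $: go to p, push X$ → (p, zyy, X$)
  read z, top X: go to q, push WX → (q, yy, WX$)
  read y, top W: go to q, push X → (q, y, XX$)
  read y, top X: go to q, push WX → (q, ε, WXX$)
All input consumed in state q with stack WXX$.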